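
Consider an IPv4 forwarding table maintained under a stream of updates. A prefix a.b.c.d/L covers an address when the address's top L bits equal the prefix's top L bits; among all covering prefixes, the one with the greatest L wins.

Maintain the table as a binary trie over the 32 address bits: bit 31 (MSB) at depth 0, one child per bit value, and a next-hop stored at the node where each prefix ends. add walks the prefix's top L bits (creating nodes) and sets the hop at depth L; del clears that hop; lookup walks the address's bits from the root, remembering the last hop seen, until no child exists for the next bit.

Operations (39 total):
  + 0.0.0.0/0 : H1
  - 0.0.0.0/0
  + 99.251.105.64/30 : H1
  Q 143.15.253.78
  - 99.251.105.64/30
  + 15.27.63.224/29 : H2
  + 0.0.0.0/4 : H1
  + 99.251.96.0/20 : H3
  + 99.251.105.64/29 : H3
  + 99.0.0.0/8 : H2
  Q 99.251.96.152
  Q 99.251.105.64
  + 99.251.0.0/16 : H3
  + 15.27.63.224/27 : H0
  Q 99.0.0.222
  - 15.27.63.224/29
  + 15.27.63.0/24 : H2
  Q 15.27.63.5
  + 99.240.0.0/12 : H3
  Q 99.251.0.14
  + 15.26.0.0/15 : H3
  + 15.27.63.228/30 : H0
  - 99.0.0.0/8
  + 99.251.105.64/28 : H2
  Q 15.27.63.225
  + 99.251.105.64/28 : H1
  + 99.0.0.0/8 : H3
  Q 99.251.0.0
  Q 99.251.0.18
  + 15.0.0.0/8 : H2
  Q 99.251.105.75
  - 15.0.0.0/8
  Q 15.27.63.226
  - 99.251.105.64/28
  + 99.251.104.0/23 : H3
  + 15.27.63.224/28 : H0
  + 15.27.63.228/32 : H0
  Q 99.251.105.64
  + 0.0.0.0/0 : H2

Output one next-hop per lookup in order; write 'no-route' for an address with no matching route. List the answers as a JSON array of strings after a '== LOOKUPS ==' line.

Process each operation:
  add 0.0.0.0/0 -> H1 at depth 0
  - 0.0.0.0/0 clear@0
  add 99.251.105.64/30 -> H1 at depth 30
  Q 143.15.253.78: descend ε ; hops seen [∅] ; pick no-route
  - 99.251.105.64/30 clear@30
  add 15.27.63.224/29 -> H2 at depth 29
  add 0.0.0.0/4 -> H1 at depth 4
  add 99.251.96.0/20 -> H3 at depth 20
  add 99.251.105.64/29 -> H3 at depth 29
  add 99.0.0.0/8 -> H2 at depth 8
  Q 99.251.96.152: descend 01100011111110110110 ; hops seen [H2,H3] ; pick H3
  Q 99.251.105.64: descend 011000111111101101101001010000 ; hops seen [H2,H3,H3] ; pick H3
  add 99.251.0.0/16 -> H3 at depth 16
  add 15.27.63.224/27 -> H0 at depth 27
  Q 99.0.0.222: descend 01100011 ; hops seen [H2] ; pick H2
  - 15.27.63.224/29 clear@29
  add 15.27.63.0/24 -> H2 at depth 24
  Q 15.27.63.5: descend 000011110001101100111111 ; hops seen [H1,H2] ; pick H2
  add 99.240.0.0/12 -> H3 at depth 12
  Q 99.251.0.14: descend 01100011111110110 ; hops seen [H2,H3,H3] ; pick H3
  add 15.26.0.0/15 -> H3 at depth 15
  add 15.27.63.228/30 -> H0 at depth 30
  - 99.0.0.0/8 clear@8
  add 99.251.105.64/28 -> H2 at depth 28
  Q 15.27.63.225: descend 00001111000110110011111111100 ; hops seen [H1,H3,H2,H0] ; pick H0
  add 99.251.105.64/28 -> H1 at depth 28
  add 99.0.0.0/8 -> H3 at depth 8
  Q 99.251.0.0: descend 01100011111110110 ; hops seen [H3,H3,H3] ; pick H3
  Q 99.251.0.18: descend 01100011111110110 ; hops seen [H3,H3,H3] ; pick H3
  add 15.0.0.0/8 -> H2 at depth 8
  Q 99.251.105.75: descend 0110001111111011011010010100 ; hops seen [H3,H3,H3,H3,H1] ; pick H1
  - 15.0.0.0/8 clear@8
  Q 15.27.63.226: descend 00001111000110110011111111100 ; hops seen [H1,H3,H2,H0] ; pick H0
  - 99.251.105.64/28 clear@28
  add 99.251.104.0/23 -> H3 at depth 23
  add 15.27.63.224/28 -> H0 at depth 28
  add 15.27.63.228/32 -> H0 at depth 32
  Q 99.251.105.64: descend 011000111111101101101001010000 ; hops seen [H3,H3,H3,H3,H3,H3] ; pick H3
  add 0.0.0.0/0 -> H2 at depth 0

== LOOKUPS ==
["no-route","H3","H3","H2","H2","H3","H0","H3","H3","H1","H0","H3"]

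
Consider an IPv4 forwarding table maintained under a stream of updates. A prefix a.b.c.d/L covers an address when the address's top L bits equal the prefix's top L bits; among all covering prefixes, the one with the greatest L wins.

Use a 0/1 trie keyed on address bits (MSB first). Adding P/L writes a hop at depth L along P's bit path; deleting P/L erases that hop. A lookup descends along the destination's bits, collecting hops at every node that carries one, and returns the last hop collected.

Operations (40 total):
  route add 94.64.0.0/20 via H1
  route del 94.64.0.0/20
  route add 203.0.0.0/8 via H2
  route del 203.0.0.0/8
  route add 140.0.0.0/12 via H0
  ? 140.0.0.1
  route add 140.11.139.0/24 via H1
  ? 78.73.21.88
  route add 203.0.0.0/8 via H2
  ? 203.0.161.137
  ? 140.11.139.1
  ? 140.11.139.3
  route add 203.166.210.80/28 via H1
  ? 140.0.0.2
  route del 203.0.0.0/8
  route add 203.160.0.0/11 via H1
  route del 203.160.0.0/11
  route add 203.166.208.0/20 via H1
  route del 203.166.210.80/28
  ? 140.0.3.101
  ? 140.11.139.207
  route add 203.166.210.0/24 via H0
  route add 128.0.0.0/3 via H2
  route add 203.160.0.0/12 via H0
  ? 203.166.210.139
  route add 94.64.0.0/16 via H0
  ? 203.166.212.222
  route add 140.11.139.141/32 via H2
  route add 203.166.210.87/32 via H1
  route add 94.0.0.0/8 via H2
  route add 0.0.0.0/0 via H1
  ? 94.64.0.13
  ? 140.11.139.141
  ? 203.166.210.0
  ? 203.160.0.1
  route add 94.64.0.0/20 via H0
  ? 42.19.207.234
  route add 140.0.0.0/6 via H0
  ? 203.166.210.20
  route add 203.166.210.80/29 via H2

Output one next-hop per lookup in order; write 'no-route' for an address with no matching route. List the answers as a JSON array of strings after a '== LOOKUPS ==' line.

Process each operation:
  + 94.64.0.0/20 (H1) depth=20
  del 94.64.0.0/20 (clear depth 20)
  + 203.0.0.0/8 (H2) depth=8
  del 203.0.0.0/8 (clear depth 8)
  + 140.0.0.0/12 (H0) depth=12
  lookup 140.0.0.1: bits 100011000000 walk d0:-→d1:-→d2:-→d3:-→d4:-→d5:-→d6:-→d7:-→d8:-→d9:-→d10:-→d11:-→d12:H0 -> H0
  + 140.11.139.0/24 (H1) depth=24
  lookup 78.73.21.88: bits 010 walk d0:-→d1:-→d2:-→d3:- -> no-route
  + 203.0.0.0/8 (H2) depth=8
  lookup 203.0.161.137: bits 11001011 walk d0:-→d1:-→d2:-→d3:-→d4:-→d5:-→d6:-→d7:-→d8:H2 -> H2
  lookup 140.11.139.1: bits 100011000000101110001011 walk d0:-→d1:-→d2:-→d3:-→d4:-→d5:-→d6:-→d7:-→d8:-→d9:-→d10:-→d11:-→d12:H0→d13:-→d14:-→d15:-→d16:-→d17:-→d18:-→d19:-→d20:-→d21:-→d22:-→d23:-→d24:H1 -> H1
  lookup 140.11.139.3: bits 100011000000101110001011 walk d0:-→d1:-→d2:-→d3:-→d4:-→d5:-→d6:-→d7:-→d8:-→d9:-→d10:-→d11:-→d12:H0→d13:-→d14:-→d15:-→d16:-→d17:-→d18:-→d19:-→d20:-→d21:-→d22:-→d23:-→d24:H1 -> H1
  + 203.166.210.80/28 (H1) depth=28
  lookup 140.0.0.2: bits 100011000000 walk d0:-→d1:-→d2:-→d3:-→d4:-→d5:-→d6:-→d7:-→d8:-→d9:-→d10:-→d11:-→d12:H0 -> H0
  del 203.0.0.0/8 (clear depth 8)
  + 203.160.0.0/11 (H1) depth=11
  del 203.160.0.0/11 (clear depth 11)
  + 203.166.208.0/20 (H1) depth=20
  del 203.166.210.80/28 (clear depth 28)
  lookup 140.0.3.101: bits 100011000000 walk d0:-→d1:-→d2:-→d3:-→d4:-→d5:-→d6:-→d7:-→d8:-→d9:-→d10:-→d11:-→d12:H0 -> H0
  lookup 140.11.139.207: bits 100011000000101110001011 walk d0:-→d1:-→d2:-→d3:-→d4:-→d5:-→d6:-→d7:-→d8:-→d9:-→d10:-→d11:-→d12:H0→d13:-→d14:-→d15:-→d16:-→d17:-→d18:-→d19:-→d20:-→d21:-→d22:-→d23:-→d24:H1 -> H1
  + 203.166.210.0/24 (H0) depth=24
  + 128.0.0.0/3 (H2) depth=3
  + 203.160.0.0/12 (H0) depth=12
  lookup 203.166.210.139: bits 110010111010011011010010 walk d0:-→d1:-→d2:-→d3:-→d4:-→d5:-→d6:-→d7:-→d8:-→d9:-→d10:-→d11:-→d12:H0→d13:-→d14:-→d15:-→d16:-→d17:-→d18:-→d19:-→d20:H1→d21:-→d22:-→d23:-→d24:H0 -> H0
  + 94.64.0.0/16 (H0) depth=16
  lookup 203.166.212.222: bits 110010111010011011010 walk d0:-→d1:-→d2:-→d3:-→d4:-→d5:-→d6:-→d7:-→d8:-→d9:-→d10:-→d11:-→d12:H0→d13:-→d14:-→d15:-→d16:-→d17:-→d18:-→d19:-→d20:H1→d21:- -> H1
  + 140.11.139.141/32 (H2) depth=32
  + 203.166.210.87/32 (H1) depth=32
  + 94.0.0.0/8 (H2) depth=8
  + 0.0.0.0/0 (H1) depth=0
  lookup 94.64.0.13: bits 01011110010000000000 walk d0:H1→d1:-→d2:-→d3:-→d4:-→d5:-→d6:-→d7:-→d8:H2→d9:-→d10:-→d11:-→d12:-→d13:-→d14:-→d15:-→d16:H0→d17:-→d18:-→d19:-→d20:- -> H0
  lookup 140.11.139.141: bits 10001100000010111000101110001101 walk d0:H1→d1:-→d2:-→d3:H2→d4:-→d5:-→d6:-→d7:-→d8:-→d9:-→d10:-→d11:-→d12:H0→d13:-→d14:-→d15:-→d16:-→d17:-→d18:-→d19:-→d20:-→d21:-→d22:-→d23:-→d24:H1→d25:-→d26:-→d27:-→d28:-→d29:-→d30:-→d31:-→d32:H2 -> H2
  lookup 203.166.210.0: bits 1100101110100110110100100 walk d0:H1→d1:-→d2:-→d3:-→d4:-→d5:-→d6:-→d7:-→d8:-→d9:-→d10:-→d11:-→d12:H0→d13:-→d14:-→d15:-→d16:-→d17:-→d18:-→d19:-→d20:H1→d21:-→d22:-→d23:-→d24:H0→d25:- -> H0
  lookup 203.160.0.1: bits 1100101110100 walk d0:H1→d1:-→d2:-→d3:-→d4:-→d5:-→d6:-→d7:-→d8:-→d9:-→d10:-→d11:-→d12:H0→d13:- -> H0
  + 94.64.0.0/20 (H0) depth=20
  lookup 42.19.207.234: bits 0 walk d0:H1→d1:- -> H1
  + 140.0.0.0/6 (H0) depth=6
  lookup 203.166.210.20: bits 1100101110100110110100100 walk d0:H1→d1:-→d2:-→d3:-→d4:-→d5:-→d6:-→d7:-→d8:-→d9:-→d10:-→d11:-→d12:H0→d13:-→d14:-→d15:-→d16:-→d17:-→d18:-→d19:-→d20:H1→d21:-→d22:-→d23:-→d24:H0→d25:- -> H0
  + 203.166.210.80/29 (H2) depth=29

== LOOKUPS ==
["H0","no-route","H2","H1","H1","H0","H0","H1","H0","H1","H0","H2","H0","H0","H1","H0"]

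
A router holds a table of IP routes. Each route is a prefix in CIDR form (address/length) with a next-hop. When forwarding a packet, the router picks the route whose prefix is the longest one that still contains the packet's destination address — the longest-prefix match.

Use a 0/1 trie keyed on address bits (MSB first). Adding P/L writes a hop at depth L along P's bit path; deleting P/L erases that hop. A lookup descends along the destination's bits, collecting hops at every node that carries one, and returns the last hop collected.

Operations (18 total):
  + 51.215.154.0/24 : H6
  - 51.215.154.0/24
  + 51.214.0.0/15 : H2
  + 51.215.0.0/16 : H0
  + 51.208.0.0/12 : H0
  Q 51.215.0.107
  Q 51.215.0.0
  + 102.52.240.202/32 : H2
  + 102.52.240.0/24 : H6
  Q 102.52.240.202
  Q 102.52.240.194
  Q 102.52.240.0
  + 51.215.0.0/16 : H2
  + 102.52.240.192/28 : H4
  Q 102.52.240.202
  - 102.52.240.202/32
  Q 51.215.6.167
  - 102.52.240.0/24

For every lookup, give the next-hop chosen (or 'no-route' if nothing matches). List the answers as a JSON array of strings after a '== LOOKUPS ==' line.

Apply in order:
  add 51.215.154.0/24 -> H6 at depth 24
  del 51.215.154.0/24 (clear depth 24)
  add 51.214.0.0/15 -> H2 at depth 15
  add 51.215.0.0/16 -> H0 at depth 16
  add 51.208.0.0/12 -> H0 at depth 12
  Q 51.215.0.107: descend 0011001111010111 ; hops seen [H0,H2,H0] ; pick H0
  Q 51.215.0.0: descend 0011001111010111 ; hops seen [H0,H2,H0] ; pick H0
  add 102.52.240.202/32 -> H2 at depth 32
  add 102.52.240.0/24 -> H6 at depth 24
  Q 102.52.240.202: descend 01100110001101001111000011001010 ; hops seen [H6,H2] ; pick H2
  Q 102.52.240.194: descend 0110011000110100111100001100 ; hops seen [H6] ; pick H6
  Q 102.52.240.0: descend 011001100011010011110000 ; hops seen [H6] ; pick H6
  add 51.215.0.0/16 -> H2 at depth 16
  add 102.52.240.192/28 -> H4 at depth 28
  Q 102.52.240.202: descend 01100110001101001111000011001010 ; hops seen [H6,H4,H2] ; pick H2
  del 102.52.240.202/32 (clear depth 32)
  Q 51.215.6.167: descend 0011001111010111 ; hops seen [H0,H2,H2] ; pick H2
  del 102.52.240.0/24 (clear depth 24)

== LOOKUPS ==
["H0","H0","H2","H6","H6","H2","H2"]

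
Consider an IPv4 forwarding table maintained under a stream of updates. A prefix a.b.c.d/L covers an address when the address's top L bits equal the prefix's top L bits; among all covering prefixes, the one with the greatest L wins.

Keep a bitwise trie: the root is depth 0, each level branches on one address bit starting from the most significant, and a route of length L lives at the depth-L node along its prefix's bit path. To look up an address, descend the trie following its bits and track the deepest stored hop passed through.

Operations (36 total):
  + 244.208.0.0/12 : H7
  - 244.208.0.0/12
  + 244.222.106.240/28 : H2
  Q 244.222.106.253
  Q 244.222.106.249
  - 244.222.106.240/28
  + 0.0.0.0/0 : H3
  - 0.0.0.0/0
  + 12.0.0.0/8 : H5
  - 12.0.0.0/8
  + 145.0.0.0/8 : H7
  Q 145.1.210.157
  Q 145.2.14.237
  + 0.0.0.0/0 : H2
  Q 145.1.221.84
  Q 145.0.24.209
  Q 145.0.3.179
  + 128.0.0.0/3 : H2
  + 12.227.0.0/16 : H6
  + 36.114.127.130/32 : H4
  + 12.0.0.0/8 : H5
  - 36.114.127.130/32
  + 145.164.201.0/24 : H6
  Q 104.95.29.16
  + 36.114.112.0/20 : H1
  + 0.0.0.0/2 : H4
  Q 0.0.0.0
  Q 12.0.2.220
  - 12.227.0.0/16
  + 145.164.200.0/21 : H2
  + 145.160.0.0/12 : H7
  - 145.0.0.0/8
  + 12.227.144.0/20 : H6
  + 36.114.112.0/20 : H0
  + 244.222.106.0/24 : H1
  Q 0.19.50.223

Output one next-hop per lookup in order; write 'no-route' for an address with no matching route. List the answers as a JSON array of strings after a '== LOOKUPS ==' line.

Apply in order:
  + 244.208.0.0/12 (H7) depth=12
  del 244.208.0.0/12 (clear depth 12)
  + 244.222.106.240/28 (H2) depth=28
  lookup 244.222.106.253: bits 1111010011011110011010101111 walk d0:-→d1:-→d2:-→d3:-→d4:-→d5:-→d6:-→d7:-→d8:-→d9:-→d10:-→d11:-→d12:-→d13:-→d14:-→d15:-→d16:-→d17:-→d18:-→d19:-→d20:-→d21:-→d22:-→d23:-→d24:-→d25:-→d26:-→d27:-→d28:H2 -> H2
  lookup 244.222.106.249: bits 1111010011011110011010101111 walk d0:-→d1:-→d2:-→d3:-→d4:-→d5:-→d6:-→d7:-→d8:-→d9:-→d10:-→d11:-→d12:-→d13:-→d14:-→d15:-→d16:-→d17:-→d18:-→d19:-→d20:-→d21:-→d22:-→d23:-→d24:-→d25:-→d26:-→d27:-→d28:H2 -> H2
  del 244.222.106.240/28 (clear depth 28)
  + 0.0.0.0/0 (H3) depth=0
  del 0.0.0.0/0 (clear depth 0)
  + 12.0.0.0/8 (H5) depth=8
  del 12.0.0.0/8 (clear depth 8)
  + 145.0.0.0/8 (H7) depth=8
  lookup 145.1.210.157: bits 10010001 walk d0:-→d1:-→d2:-→d3:-→d4:-→d5:-→d6:-→d7:-→d8:H7 -> H7
  lookup 145.2.14.237: bits 10010001 walk d0:-→d1:-→d2:-→d3:-→d4:-→d5:-→d6:-→d7:-→d8:H7 -> H7
  + 0.0.0.0/0 (H2) depth=0
  lookup 145.1.221.84: bits 10010001 walk d0:H2→d1:-→d2:-→d3:-→d4:-→d5:-→d6:-→d7:-→d8:H7 -> H7
  lookup 145.0.24.209: bits 10010001 walk d0:H2→d1:-→d2:-→d3:-→d4:-→d5:-→d6:-→d7:-→d8:H7 -> H7
  lookup 145.0.3.179: bits 10010001 walk d0:H2→d1:-→d2:-→d3:-→d4:-→d5:-→d6:-→d7:-→d8:H7 -> H7
  + 128.0.0.0/3 (H2) depth=3
  + 12.227.0.0/16 (H6) depth=16
  + 36.114.127.130/32 (H4) depth=32
  + 12.0.0.0/8 (H5) depth=8
  del 36.114.127.130/32 (clear depth 32)
  + 145.164.201.0/24 (H6) depth=24
  lookup 104.95.29.16: bits 0 walk d0:H2→d1:- -> H2
  + 36.114.112.0/20 (H1) depth=20
  + 0.0.0.0/2 (H4) depth=2
  lookup 0.0.0.0: bits 0000 walk d0:H2→d1:-→d2:H4→d3:-→d4:- -> H4
  lookup 12.0.2.220: bits 00001100 walk d0:H2→d1:-→d2:H4→d3:-→d4:-→d5:-→d6:-→d7:-→d8:H5 -> H5
  del 12.227.0.0/16 (clear depth 16)
  + 145.164.200.0/21 (H2) depth=21
  + 145.160.0.0/12 (H7) depth=12
  del 145.0.0.0/8 (clear depth 8)
  + 12.227.144.0/20 (H6) depth=20
  + 36.114.112.0/20 (H0) depth=20
  + 244.222.106.0/24 (H1) depth=24
  lookup 0.19.50.223: bits 0000 walk d0:H2→d1:-→d2:H4→d3:-→d4:- -> H4

== LOOKUPS ==
["H2","H2","H7","H7","H7","H7","H7","H2","H4","H5","H4"]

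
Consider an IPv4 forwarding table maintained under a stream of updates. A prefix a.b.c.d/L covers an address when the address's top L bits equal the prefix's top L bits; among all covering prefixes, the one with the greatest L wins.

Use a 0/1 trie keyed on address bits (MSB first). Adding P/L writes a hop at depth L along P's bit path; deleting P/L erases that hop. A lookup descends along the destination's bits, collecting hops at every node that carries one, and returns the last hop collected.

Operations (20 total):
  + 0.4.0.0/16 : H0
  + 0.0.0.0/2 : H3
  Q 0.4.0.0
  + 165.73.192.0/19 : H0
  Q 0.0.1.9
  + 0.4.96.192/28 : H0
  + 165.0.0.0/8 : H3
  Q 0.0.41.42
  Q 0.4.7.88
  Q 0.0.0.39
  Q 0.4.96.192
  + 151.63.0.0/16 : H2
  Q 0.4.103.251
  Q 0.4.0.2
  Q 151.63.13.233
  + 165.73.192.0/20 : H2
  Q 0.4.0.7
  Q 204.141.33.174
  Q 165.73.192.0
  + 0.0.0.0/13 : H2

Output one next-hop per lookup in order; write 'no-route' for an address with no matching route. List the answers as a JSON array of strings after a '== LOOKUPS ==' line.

Process each operation:
  add 0.4.0.0/16 -> H0 at depth 16
  add 0.0.0.0/2 -> H3 at depth 2
  lookup 0.4.0.0: bits 0000000000000100 walk d0:-→d1:-→d2:H3→d3:-→d4:-→d5:-→d6:-→d7:-→d8:-→d9:-→d10:-→d11:-→d12:-→d13:-→d14:-→d15:-→d16:H0 -> H0
  add 165.73.192.0/19 -> H0 at depth 19
  lookup 0.0.1.9: bits 0000000000000 walk d0:-→d1:-→d2:H3→d3:-→d4:-→d5:-→d6:-→d7:-→d8:-→d9:-→d10:-→d11:-→d12:-→d13:- -> H3
  add 0.4.96.192/28 -> H0 at depth 28
  add 165.0.0.0/8 -> H3 at depth 8
  lookup 0.0.41.42: bits 0000000000000 walk d0:-→d1:-→d2:H3→d3:-→d4:-→d5:-→d6:-→d7:-→d8:-→d9:-→d10:-→d11:-→d12:-→d13:- -> H3
  lookup 0.4.7.88: bits 00000000000001000 walk d0:-→d1:-→d2:H3→d3:-→d4:-→d5:-→d6:-→d7:-→d8:-→d9:-→d10:-→d11:-→d12:-→d13:-→d14:-→d15:-→d16:H0→d17:- -> H0
  lookup 0.0.0.39: bits 0000000000000 walk d0:-→d1:-→d2:H3→d3:-→d4:-→d5:-→d6:-→d7:-→d8:-→d9:-→d10:-→d11:-→d12:-→d13:- -> H3
  lookup 0.4.96.192: bits 0000000000000100011000001100 walk d0:-→d1:-→d2:H3→d3:-→d4:-→d5:-→d6:-→d7:-→d8:-→d9:-→d10:-→d11:-→d12:-→d13:-→d14:-→d15:-→d16:H0→d17:-→d18:-→d19:-→d20:-→d21:-→d22:-→d23:-→d24:-→d25:-→d26:-→d27:-→d28:H0 -> H0
  add 151.63.0.0/16 -> H2 at depth 16
  lookup 0.4.103.251: bits 000000000000010001100 walk d0:-→d1:-→d2:H3→d3:-→d4:-→d5:-→d6:-→d7:-→d8:-→d9:-→d10:-→d11:-→d12:-→d13:-→d14:-→d15:-→d16:H0→d17:-→d18:-→d19:-→d20:-→d21:- -> H0
  lookup 0.4.0.2: bits 00000000000001000 walk d0:-→d1:-→d2:H3→d3:-→d4:-→d5:-→d6:-→d7:-→d8:-→d9:-→d10:-→d11:-→d12:-→d13:-→d14:-→d15:-→d16:H0→d17:- -> H0
  lookup 151.63.13.233: bits 1001011100111111 walk d0:-→d1:-→d2:-→d3:-→d4:-→d5:-→d6:-→d7:-→d8:-→d9:-→d10:-→d11:-→d12:-→d13:-→d14:-→d15:-→d16:H2 -> H2
  add 165.73.192.0/20 -> H2 at depth 20
  lookup 0.4.0.7: bits 00000000000001000 walk d0:-→d1:-→d2:H3→d3:-→d4:-→d5:-→d6:-→d7:-→d8:-→d9:-→d10:-→d11:-→d12:-→d13:-→d14:-→d15:-→d16:H0→d17:- -> H0
  lookup 204.141.33.174: bits 1 walk d0:-→d1:- -> no-route
  lookup 165.73.192.0: bits 10100101010010011100 walk d0:-→d1:-→d2:-→d3:-→d4:-→d5:-→d6:-→d7:-→d8:H3→d9:-→d10:-→d11:-→d12:-→d13:-→d14:-→d15:-→d16:-→d17:-→d18:-→d19:H0→d20:H2 -> H2
  add 0.0.0.0/13 -> H2 at depth 13

== LOOKUPS ==
["H0","H3","H3","H0","H3","H0","H0","H0","H2","H0","no-route","H2"]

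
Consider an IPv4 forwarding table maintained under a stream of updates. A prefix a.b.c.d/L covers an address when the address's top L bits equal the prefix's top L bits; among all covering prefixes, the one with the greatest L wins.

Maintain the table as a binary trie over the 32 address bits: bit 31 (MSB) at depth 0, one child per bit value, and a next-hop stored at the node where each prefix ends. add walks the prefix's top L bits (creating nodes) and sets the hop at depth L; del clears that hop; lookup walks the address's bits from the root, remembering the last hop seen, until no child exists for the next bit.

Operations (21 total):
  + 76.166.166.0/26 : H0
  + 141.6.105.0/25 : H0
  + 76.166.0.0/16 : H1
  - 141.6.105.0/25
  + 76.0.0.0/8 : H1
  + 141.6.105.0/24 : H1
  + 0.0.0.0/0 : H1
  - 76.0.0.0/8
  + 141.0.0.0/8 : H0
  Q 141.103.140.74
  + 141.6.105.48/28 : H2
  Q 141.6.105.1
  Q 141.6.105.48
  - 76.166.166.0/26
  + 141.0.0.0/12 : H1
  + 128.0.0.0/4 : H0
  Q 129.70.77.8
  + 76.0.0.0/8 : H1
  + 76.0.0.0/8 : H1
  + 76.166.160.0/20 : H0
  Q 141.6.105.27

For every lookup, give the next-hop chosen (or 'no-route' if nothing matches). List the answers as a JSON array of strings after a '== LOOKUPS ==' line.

Trace:
  add 76.166.166.0/26 -> H0 at depth 26
  add 141.6.105.0/25 -> H0 at depth 25
  add 76.166.0.0/16 -> H1 at depth 16
  - 141.6.105.0/25 clear@25
  add 76.0.0.0/8 -> H1 at depth 8
  add 141.6.105.0/24 -> H1 at depth 24
  add 0.0.0.0/0 -> H1 at depth 0
  - 76.0.0.0/8 clear@8
  add 141.0.0.0/8 -> H0 at depth 8
  ? 141.103.140.74  path d0:H1→d1:-→d2:-→d3:-→d4:-→d5:-→d6:-→d7:-→d8:H0→d9:-  best=H0
  add 141.6.105.48/28 -> H2 at depth 28
  ? 141.6.105.1  path d0:H1→d1:-→d2:-→d3:-→d4:-→d5:-→d6:-→d7:-→d8:H0→d9:-→d10:-→d11:-→d12:-→d13:-→d14:-→d15:-→d16:-→d17:-→d18:-→d19:-→d20:-→d21:-→d22:-→d23:-→d24:H1→d25:-→d26:-  best=H1
  ? 141.6.105.48  path d0:H1→d1:-→d2:-→d3:-→d4:-→d5:-→d6:-→d7:-→d8:H0→d9:-→d10:-→d11:-→d12:-→d13:-→d14:-→d15:-→d16:-→d17:-→d18:-→d19:-→d20:-→d21:-→d22:-→d23:-→d24:H1→d25:-→d26:-→d27:-→d28:H2  best=H2
  - 76.166.166.0/26 clear@26
  add 141.0.0.0/12 -> H1 at depth 12
  add 128.0.0.0/4 -> H0 at depth 4
  ? 129.70.77.8  path d0:H1→d1:-→d2:-→d3:-→d4:H0  best=H0
  add 76.0.0.0/8 -> H1 at depth 8
  add 76.0.0.0/8 -> H1 at depth 8
  add 76.166.160.0/20 -> H0 at depth 20
  ? 141.6.105.27  path d0:H1→d1:-→d2:-→d3:-→d4:H0→d5:-→d6:-→d7:-→d8:H0→d9:-→d10:-→d11:-→d12:H1→d13:-→d14:-→d15:-→d16:-→d17:-→d18:-→d19:-→d20:-→d21:-→d22:-→d23:-→d24:H1→d25:-→d26:-  best=H1

== LOOKUPS ==
["H0","H1","H2","H0","H1"]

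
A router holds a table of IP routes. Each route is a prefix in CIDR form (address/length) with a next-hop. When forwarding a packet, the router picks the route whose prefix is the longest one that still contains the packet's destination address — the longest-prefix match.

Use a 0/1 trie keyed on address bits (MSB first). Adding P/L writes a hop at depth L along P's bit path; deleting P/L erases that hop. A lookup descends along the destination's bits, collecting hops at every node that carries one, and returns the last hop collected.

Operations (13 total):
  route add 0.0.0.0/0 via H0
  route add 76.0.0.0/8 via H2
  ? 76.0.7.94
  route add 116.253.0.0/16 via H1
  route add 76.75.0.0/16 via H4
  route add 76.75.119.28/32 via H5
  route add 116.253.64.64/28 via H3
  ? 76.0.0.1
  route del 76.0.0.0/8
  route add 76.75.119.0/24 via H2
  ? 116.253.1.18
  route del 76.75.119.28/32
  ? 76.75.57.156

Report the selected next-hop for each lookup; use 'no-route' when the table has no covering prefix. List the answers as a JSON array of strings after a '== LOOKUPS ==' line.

Apply in order:
  + 0.0.0.0/0 (H0) depth=0
  + 76.0.0.0/8 (H2) depth=8
  Q 76.0.7.94: descend 01001100 ; hops seen [H0,H2] ; pick H2
  + 116.253.0.0/16 (H1) depth=16
  + 76.75.0.0/16 (H4) depth=16
  + 76.75.119.28/32 (H5) depth=32
  + 116.253.64.64/28 (H3) depth=28
  Q 76.0.0.1: descend 010011000 ; hops seen [H0,H2] ; pick H2
  - 76.0.0.0/8 clear@8
  + 76.75.119.0/24 (H2) depth=24
  Q 116.253.1.18: descend 01110100111111010 ; hops seen [H0,H1] ; pick H1
  - 76.75.119.28/32 clear@32
  Q 76.75.57.156: descend 01001100010010110 ; hops seen [H0,H4] ; pick H4

== LOOKUPS ==
["H2","H2","H1","H4"]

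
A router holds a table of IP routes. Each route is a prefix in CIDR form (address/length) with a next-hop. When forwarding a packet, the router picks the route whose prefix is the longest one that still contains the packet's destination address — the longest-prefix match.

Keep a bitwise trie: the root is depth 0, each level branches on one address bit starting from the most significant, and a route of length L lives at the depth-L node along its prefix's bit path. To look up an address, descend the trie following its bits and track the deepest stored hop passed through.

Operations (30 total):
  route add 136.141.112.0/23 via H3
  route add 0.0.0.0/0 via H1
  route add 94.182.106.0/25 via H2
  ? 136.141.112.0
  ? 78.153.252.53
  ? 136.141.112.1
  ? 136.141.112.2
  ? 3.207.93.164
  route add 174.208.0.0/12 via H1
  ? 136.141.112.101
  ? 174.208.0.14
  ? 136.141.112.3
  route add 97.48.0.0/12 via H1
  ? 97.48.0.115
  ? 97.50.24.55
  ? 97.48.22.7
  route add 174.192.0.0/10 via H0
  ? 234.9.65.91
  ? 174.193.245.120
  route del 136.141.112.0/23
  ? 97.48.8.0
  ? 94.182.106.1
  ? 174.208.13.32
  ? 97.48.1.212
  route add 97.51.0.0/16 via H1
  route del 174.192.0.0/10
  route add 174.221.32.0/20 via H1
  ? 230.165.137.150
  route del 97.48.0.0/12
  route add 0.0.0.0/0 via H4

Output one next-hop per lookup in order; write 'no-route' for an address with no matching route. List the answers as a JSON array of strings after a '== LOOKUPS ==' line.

Trace:
  add 136.141.112.0/23 -> H3 at depth 23
  add 0.0.0.0/0 -> H1 at depth 0
  add 94.182.106.0/25 -> H2 at depth 25
  lookup 136.141.112.0: bits 10001000100011010111000 walk d0:H1→d1:-→d2:-→d3:-→d4:-→d5:-→d6:-→d7:-→d8:-→d9:-→d10:-→d11:-→d12:-→d13:-→d14:-→d15:-→d16:-→d17:-→d18:-→d19:-→d20:-→d21:-→d22:-→d23:H3 -> H3
  lookup 78.153.252.53: bits 010 walk d0:H1→d1:-→d2:-→d3:- -> H1
  lookup 136.141.112.1: bits 10001000100011010111000 walk d0:H1→d1:-→d2:-→d3:-→d4:-→d5:-→d6:-→d7:-→d8:-→d9:-→d10:-→d11:-→d12:-→d13:-→d14:-→d15:-→d16:-→d17:-→d18:-→d19:-→d20:-→d21:-→d22:-→d23:H3 -> H3
  lookup 136.141.112.2: bits 10001000100011010111000 walk d0:H1→d1:-→d2:-→d3:-→d4:-→d5:-→d6:-→d7:-→d8:-→d9:-→d10:-→d11:-→d12:-→d13:-→d14:-→d15:-→d16:-→d17:-→d18:-→d19:-→d20:-→d21:-→d22:-→d23:H3 -> H3
  lookup 3.207.93.164: bits 0 walk d0:H1→d1:- -> H1
  add 174.208.0.0/12 -> H1 at depth 12
  lookup 136.141.112.101: bits 10001000100011010111000 walk d0:H1→d1:-→d2:-→d3:-→d4:-→d5:-→d6:-→d7:-→d8:-→d9:-→d10:-→d11:-→d12:-→d13:-→d14:-→d15:-→d16:-→d17:-→d18:-→d19:-→d20:-→d21:-→d22:-→d23:H3 -> H3
  lookup 174.208.0.14: bits 101011101101 walk d0:H1→d1:-→d2:-→d3:-→d4:-→d5:-→d6:-→d7:-→d8:-→d9:-→d10:-→d11:-→d12:H1 -> H1
  lookup 136.141.112.3: bits 10001000100011010111000 walk d0:H1→d1:-→d2:-→d3:-→d4:-→d5:-→d6:-→d7:-→d8:-→d9:-→d10:-→d11:-→d12:-→d13:-→d14:-→d15:-→d16:-→d17:-→d18:-→d19:-→d20:-→d21:-→d22:-→d23:H3 -> H3
  add 97.48.0.0/12 -> H1 at depth 12
  lookup 97.48.0.115: bits 011000010011 walk d0:H1→d1:-→d2:-→d3:-→d4:-→d5:-→d6:-→d7:-→d8:-→d9:-→d10:-→d11:-→d12:H1 -> H1
  lookup 97.50.24.55: bits 011000010011 walk d0:H1→d1:-→d2:-→d3:-→d4:-→d5:-→d6:-→d7:-→d8:-→d9:-→d10:-→d11:-→d12:H1 -> H1
  lookup 97.48.22.7: bits 011000010011 walk d0:H1→d1:-→d2:-→d3:-→d4:-→d5:-→d6:-→d7:-→d8:-→d9:-→d10:-→d11:-→d12:H1 -> H1
  add 174.192.0.0/10 -> H0 at depth 10
  lookup 234.9.65.91: bits 1 walk d0:H1→d1:- -> H1
  lookup 174.193.245.120: bits 10101110110 walk d0:H1→d1:-→d2:-→d3:-→d4:-→d5:-→d6:-→d7:-→d8:-→d9:-→d10:H0→d11:- -> H0
  - 136.141.112.0/23 clear@23
  lookup 97.48.8.0: bits 011000010011 walk d0:H1→d1:-→d2:-→d3:-→d4:-→d5:-→d6:-→d7:-→d8:-→d9:-→d10:-→d11:-→d12:H1 -> H1
  lookup 94.182.106.1: bits 0101111010110110011010100 walk d0:H1→d1:-→d2:-→d3:-→d4:-→d5:-→d6:-→d7:-→d8:-→d9:-→d10:-→d11:-→d12:-→d13:-→d14:-→d15:-→d16:-→d17:-→d18:-→d19:-→d20:-→d21:-→d22:-→d23:-→d24:-→d25:H2 -> H2
  lookup 174.208.13.32: bits 101011101101 walk d0:H1→d1:-→d2:-→d3:-→d4:-→d5:-→d6:-→d7:-→d8:-→d9:-→d10:H0→d11:-→d12:H1 -> H1
  lookup 97.48.1.212: bits 011000010011 walk d0:H1→d1:-→d2:-→d3:-→d4:-→d5:-→d6:-→d7:-→d8:-→d9:-→d10:-→d11:-→d12:H1 -> H1
  add 97.51.0.0/16 -> H1 at depth 16
  - 174.192.0.0/10 clear@10
  add 174.221.32.0/20 -> H1 at depth 20
  lookup 230.165.137.150: bits 1 walk d0:H1→d1:- -> H1
  - 97.48.0.0/12 clear@12
  add 0.0.0.0/0 -> H4 at depth 0

== LOOKUPS ==
["H3","H1","H3","H3","H1","H3","H1","H3","H1","H1","H1","H1","H0","H1","H2","H1","H1","H1"]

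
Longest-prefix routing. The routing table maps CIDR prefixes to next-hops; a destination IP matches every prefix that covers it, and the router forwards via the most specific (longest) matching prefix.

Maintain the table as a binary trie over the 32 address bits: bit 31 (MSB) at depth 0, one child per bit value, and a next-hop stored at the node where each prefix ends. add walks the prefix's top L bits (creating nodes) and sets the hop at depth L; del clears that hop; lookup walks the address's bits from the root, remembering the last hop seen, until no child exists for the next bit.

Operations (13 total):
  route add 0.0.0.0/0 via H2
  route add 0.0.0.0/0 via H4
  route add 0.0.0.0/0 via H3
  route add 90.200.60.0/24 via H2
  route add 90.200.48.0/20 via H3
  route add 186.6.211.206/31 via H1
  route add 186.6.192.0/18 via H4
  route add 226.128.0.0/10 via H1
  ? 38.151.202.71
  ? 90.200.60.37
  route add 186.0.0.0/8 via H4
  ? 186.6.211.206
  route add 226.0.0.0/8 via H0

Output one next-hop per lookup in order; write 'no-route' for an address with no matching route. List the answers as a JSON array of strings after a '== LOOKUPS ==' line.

Apply in order:
  add 0.0.0.0/0 -> H2 at depth 0
  add 0.0.0.0/0 -> H4 at depth 0
  add 0.0.0.0/0 -> H3 at depth 0
  add 90.200.60.0/24 -> H2 at depth 24
  add 90.200.48.0/20 -> H3 at depth 20
  add 186.6.211.206/31 -> H1 at depth 31
  add 186.6.192.0/18 -> H4 at depth 18
  add 226.128.0.0/10 -> H1 at depth 10
  lookup 38.151.202.71: bits 0 walk d0:H3→d1:- -> H3
  lookup 90.200.60.37: bits 010110101100100000111100 walk d0:H3→d1:-→d2:-→d3:-→d4:-→d5:-→d6:-→d7:-→d8:-→d9:-→d10:-→d11:-→d12:-→d13:-→d14:-→d15:-→d16:-→d17:-→d18:-→d19:-→d20:H3→d21:-→d22:-→d23:-→d24:H2 -> H2
  add 186.0.0.0/8 -> H4 at depth 8
  lookup 186.6.211.206: bits 1011101000000110110100111100111 walk d0:H3→d1:-→d2:-→d3:-→d4:-→d5:-→d6:-→d7:-→d8:H4→d9:-→d10:-→d11:-→d12:-→d13:-→d14:-→d15:-→d16:-→d17:-→d18:H4→d19:-→d20:-→d21:-→d22:-→d23:-→d24:-→d25:-→d26:-→d27:-→d28:-→d29:-→d30:-→d31:H1 -> H1
  add 226.0.0.0/8 -> H0 at depth 8

== LOOKUPS ==
["H3","H2","H1"]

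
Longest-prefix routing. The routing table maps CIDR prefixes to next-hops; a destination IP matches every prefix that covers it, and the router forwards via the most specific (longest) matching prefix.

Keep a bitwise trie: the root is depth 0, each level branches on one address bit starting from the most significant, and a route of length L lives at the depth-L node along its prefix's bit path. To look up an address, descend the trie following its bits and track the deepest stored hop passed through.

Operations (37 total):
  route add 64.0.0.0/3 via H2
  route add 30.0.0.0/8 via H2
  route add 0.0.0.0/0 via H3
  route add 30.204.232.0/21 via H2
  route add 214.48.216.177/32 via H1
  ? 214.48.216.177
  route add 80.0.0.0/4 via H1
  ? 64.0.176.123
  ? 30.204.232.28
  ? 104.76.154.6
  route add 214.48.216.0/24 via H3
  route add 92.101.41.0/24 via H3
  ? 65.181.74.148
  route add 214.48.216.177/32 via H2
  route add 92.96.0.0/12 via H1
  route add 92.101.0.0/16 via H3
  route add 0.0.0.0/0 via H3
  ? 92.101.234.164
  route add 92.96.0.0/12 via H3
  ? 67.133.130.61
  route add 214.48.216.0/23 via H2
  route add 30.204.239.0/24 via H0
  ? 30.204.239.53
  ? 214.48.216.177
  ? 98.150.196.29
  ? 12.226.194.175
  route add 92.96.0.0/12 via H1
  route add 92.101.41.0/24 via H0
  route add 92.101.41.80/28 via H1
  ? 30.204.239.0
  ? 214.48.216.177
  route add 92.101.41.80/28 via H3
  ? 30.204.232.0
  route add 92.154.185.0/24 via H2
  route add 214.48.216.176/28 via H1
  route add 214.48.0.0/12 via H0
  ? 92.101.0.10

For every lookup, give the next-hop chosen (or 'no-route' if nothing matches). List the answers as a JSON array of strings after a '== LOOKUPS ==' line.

Trace:
  add 64.0.0.0/3 -> H2 at depth 3
  add 30.0.0.0/8 -> H2 at depth 8
  add 0.0.0.0/0 -> H3 at depth 0
  add 30.204.232.0/21 -> H2 at depth 21
  add 214.48.216.177/32 -> H1 at depth 32
  ? 214.48.216.177  path d0:H3→d1:-→d2:-→d3:-→d4:-→d5:-→d6:-→d7:-→d8:-→d9:-→d10:-→d11:-→d12:-→d13:-→d14:-→d15:-→d16:-→d17:-→d18:-→d19:-→d20:-→d21:-→d22:-→d23:-→d24:-→d25:-→d26:-→d27:-→d28:-→d29:-→d30:-→d31:-→d32:H1  best=H1
  add 80.0.0.0/4 -> H1 at depth 4
  ? 64.0.176.123  path d0:H3→d1:-→d2:-→d3:H2  best=H2
  ? 30.204.232.28  path d0:H3→d1:-→d2:-→d3:-→d4:-→d5:-→d6:-→d7:-→d8:H2→d9:-→d10:-→d11:-→d12:-→d13:-→d14:-→d15:-→d16:-→d17:-→d18:-→d19:-→d20:-→d21:H2  best=H2
  ? 104.76.154.6  path d0:H3→d1:-→d2:-  best=H3
  add 214.48.216.0/24 -> H3 at depth 24
  add 92.101.41.0/24 -> H3 at depth 24
  ? 65.181.74.148  path d0:H3→d1:-→d2:-→d3:H2  best=H2
  add 214.48.216.177/32 -> H2 at depth 32
  add 92.96.0.0/12 -> H1 at depth 12
  add 92.101.0.0/16 -> H3 at depth 16
  add 0.0.0.0/0 -> H3 at depth 0
  ? 92.101.234.164  path d0:H3→d1:-→d2:-→d3:H2→d4:H1→d5:-→d6:-→d7:-→d8:-→d9:-→d10:-→d11:-→d12:H1→d13:-→d14:-→d15:-→d16:H3  best=H3
  add 92.96.0.0/12 -> H3 at depth 12
  ? 67.133.130.61  path d0:H3→d1:-→d2:-→d3:H2  best=H2
  add 214.48.216.0/23 -> H2 at depth 23
  add 30.204.239.0/24 -> H0 at depth 24
  ? 30.204.239.53  path d0:H3→d1:-→d2:-→d3:-→d4:-→d5:-→d6:-→d7:-→d8:H2→d9:-→d10:-→d11:-→d12:-→d13:-→d14:-→d15:-→d16:-→d17:-→d18:-→d19:-→d20:-→d21:H2→d22:-→d23:-→d24:H0  best=H0
  ? 214.48.216.177  path d0:H3→d1:-→d2:-→d3:-→d4:-→d5:-→d6:-→d7:-→d8:-→d9:-→d10:-→d11:-→d12:-→d13:-→d14:-→d15:-→d16:-→d17:-→d18:-→d19:-→d20:-→d21:-→d22:-→d23:H2→d24:H3→d25:-→d26:-→d27:-→d28:-→d29:-→d30:-→d31:-→d32:H2  best=H2
  ? 98.150.196.29  path d0:H3→d1:-→d2:-  best=H3
  ? 12.226.194.175  path d0:H3→d1:-→d2:-→d3:-  best=H3
  add 92.96.0.0/12 -> H1 at depth 12
  add 92.101.41.0/24 -> H0 at depth 24
  add 92.101.41.80/28 -> H1 at depth 28
  ? 30.204.239.0  path d0:H3→d1:-→d2:-→d3:-→d4:-→d5:-→d6:-→d7:-→d8:H2→d9:-→d10:-→d11:-→d12:-→d13:-→d14:-→d15:-→d16:-→d17:-→d18:-→d19:-→d20:-→d21:H2→d22:-→d23:-→d24:H0  best=H0
  ? 214.48.216.177  path d0:H3→d1:-→d2:-→d3:-→d4:-→d5:-→d6:-→d7:-→d8:-→d9:-→d10:-→d11:-→d12:-→d13:-→d14:-→d15:-→d16:-→d17:-→d18:-→d19:-→d20:-→d21:-→d22:-→d23:H2→d24:H3→d25:-→d26:-→d27:-→d28:-→d29:-→d30:-→d31:-→d32:H2  best=H2
  add 92.101.41.80/28 -> H3 at depth 28
  ? 30.204.232.0  path d0:H3→d1:-→d2:-→d3:-→d4:-→d5:-→d6:-→d7:-→d8:H2→d9:-→d10:-→d11:-→d12:-→d13:-→d14:-→d15:-→d16:-→d17:-→d18:-→d19:-→d20:-→d21:H2  best=H2
  add 92.154.185.0/24 -> H2 at depth 24
  add 214.48.216.176/28 -> H1 at depth 28
  add 214.48.0.0/12 -> H0 at depth 12
  ? 92.101.0.10  path d0:H3→d1:-→d2:-→d3:H2→d4:H1→d5:-→d6:-→d7:-→d8:-→d9:-→d10:-→d11:-→d12:H1→d13:-→d14:-→d15:-→d16:H3→d17:-→d18:-  best=H3

== LOOKUPS ==
["H1","H2","H2","H3","H2","H3","H2","H0","H2","H3","H3","H0","H2","H2","H3"]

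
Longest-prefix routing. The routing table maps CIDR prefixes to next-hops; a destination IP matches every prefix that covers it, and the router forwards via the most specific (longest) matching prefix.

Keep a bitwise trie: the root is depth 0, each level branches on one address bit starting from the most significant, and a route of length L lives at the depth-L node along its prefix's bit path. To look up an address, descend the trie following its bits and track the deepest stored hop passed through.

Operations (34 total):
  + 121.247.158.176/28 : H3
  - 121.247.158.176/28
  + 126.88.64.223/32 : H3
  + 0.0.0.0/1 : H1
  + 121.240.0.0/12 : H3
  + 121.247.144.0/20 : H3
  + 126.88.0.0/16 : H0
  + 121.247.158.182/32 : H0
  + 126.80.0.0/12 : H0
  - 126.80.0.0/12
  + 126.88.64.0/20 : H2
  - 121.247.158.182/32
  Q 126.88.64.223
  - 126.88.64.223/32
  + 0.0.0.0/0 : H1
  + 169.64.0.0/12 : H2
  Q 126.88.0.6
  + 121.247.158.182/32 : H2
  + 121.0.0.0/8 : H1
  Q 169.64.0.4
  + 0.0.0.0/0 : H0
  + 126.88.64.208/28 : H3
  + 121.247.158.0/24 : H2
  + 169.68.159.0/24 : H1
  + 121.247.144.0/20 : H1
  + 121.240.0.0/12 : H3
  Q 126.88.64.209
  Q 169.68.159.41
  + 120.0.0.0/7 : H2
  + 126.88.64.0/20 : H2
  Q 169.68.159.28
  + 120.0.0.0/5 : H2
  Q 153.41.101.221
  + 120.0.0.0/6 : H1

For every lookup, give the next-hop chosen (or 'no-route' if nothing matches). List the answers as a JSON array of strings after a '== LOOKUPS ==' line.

Process each operation:
  + 121.247.158.176/28 (H3) depth=28
  - 121.247.158.176/28 clear@28
  + 126.88.64.223/32 (H3) depth=32
  + 0.0.0.0/1 (H1) depth=1
  + 121.240.0.0/12 (H3) depth=12
  + 121.247.144.0/20 (H3) depth=20
  + 126.88.0.0/16 (H0) depth=16
  + 121.247.158.182/32 (H0) depth=32
  + 126.80.0.0/12 (H0) depth=12
  - 126.80.0.0/12 clear@12
  + 126.88.64.0/20 (H2) depth=20
  - 121.247.158.182/32 clear@32
  Q 126.88.64.223: descend 01111110010110000100000011011111 ; hops seen [H1,H0,H2,H3] ; pick H3
  - 126.88.64.223/32 clear@32
  + 0.0.0.0/0 (H1) depth=0
  + 169.64.0.0/12 (H2) depth=12
  Q 126.88.0.6: descend 01111110010110000 ; hops seen [H1,H1,H0] ; pick H0
  + 121.247.158.182/32 (H2) depth=32
  + 121.0.0.0/8 (H1) depth=8
  Q 169.64.0.4: descend 101010010100 ; hops seen [H1,H2] ; pick H2
  + 0.0.0.0/0 (H0) depth=0
  + 126.88.64.208/28 (H3) depth=28
  + 121.247.158.0/24 (H2) depth=24
  + 169.68.159.0/24 (H1) depth=24
  + 121.247.144.0/20 (H1) depth=20
  + 121.240.0.0/12 (H3) depth=12
  Q 126.88.64.209: descend 0111111001011000010000001101 ; hops seen [H0,H1,H0,H2,H3] ; pick H3
  Q 169.68.159.41: descend 101010010100010010011111 ; hops seen [H0,H2,H1] ; pick H1
  + 120.0.0.0/7 (H2) depth=7
  + 126.88.64.0/20 (H2) depth=20
  Q 169.68.159.28: descend 101010010100010010011111 ; hops seen [H0,H2,H1] ; pick H1
  + 120.0.0.0/5 (H2) depth=5
  Q 153.41.101.221: descend 10 ; hops seen [H0] ; pick H0
  + 120.0.0.0/6 (H1) depth=6

== LOOKUPS ==
["H3","H0","H2","H3","H1","H1","H0"]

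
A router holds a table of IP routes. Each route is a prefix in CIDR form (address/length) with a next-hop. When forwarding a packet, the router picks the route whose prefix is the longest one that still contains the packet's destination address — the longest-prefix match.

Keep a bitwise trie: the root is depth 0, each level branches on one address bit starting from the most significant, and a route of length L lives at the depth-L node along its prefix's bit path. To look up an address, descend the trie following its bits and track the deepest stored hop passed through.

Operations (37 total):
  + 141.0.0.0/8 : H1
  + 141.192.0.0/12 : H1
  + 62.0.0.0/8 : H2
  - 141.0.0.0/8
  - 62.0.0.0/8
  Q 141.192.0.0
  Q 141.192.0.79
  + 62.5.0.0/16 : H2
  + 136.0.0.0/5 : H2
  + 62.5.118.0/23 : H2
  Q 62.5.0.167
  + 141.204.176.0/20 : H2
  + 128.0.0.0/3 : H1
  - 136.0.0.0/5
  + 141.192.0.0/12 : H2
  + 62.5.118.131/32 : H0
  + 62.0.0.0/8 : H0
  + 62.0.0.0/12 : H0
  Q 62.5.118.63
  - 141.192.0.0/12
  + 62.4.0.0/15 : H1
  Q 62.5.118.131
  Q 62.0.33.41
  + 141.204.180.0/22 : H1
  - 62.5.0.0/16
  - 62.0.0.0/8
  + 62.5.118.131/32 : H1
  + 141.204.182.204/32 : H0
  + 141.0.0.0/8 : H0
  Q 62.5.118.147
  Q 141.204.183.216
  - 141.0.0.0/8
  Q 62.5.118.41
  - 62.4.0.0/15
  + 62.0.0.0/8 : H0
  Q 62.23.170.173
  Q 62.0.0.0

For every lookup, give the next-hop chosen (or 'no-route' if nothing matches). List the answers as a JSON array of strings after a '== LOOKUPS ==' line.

Process each operation:
  add 141.0.0.0/8 -> H1 at depth 8
  add 141.192.0.0/12 -> H1 at depth 12
  add 62.0.0.0/8 -> H2 at depth 8
  - 141.0.0.0/8 clear@8
  - 62.0.0.0/8 clear@8
  Q 141.192.0.0: descend 100011011100 ; hops seen [H1] ; pick H1
  Q 141.192.0.79: descend 100011011100 ; hops seen [H1] ; pick H1
  add 62.5.0.0/16 -> H2 at depth 16
  add 136.0.0.0/5 -> H2 at depth 5
  add 62.5.118.0/23 -> H2 at depth 23
  Q 62.5.0.167: descend 00111110000001010 ; hops seen [H2] ; pick H2
  add 141.204.176.0/20 -> H2 at depth 20
  add 128.0.0.0/3 -> H1 at depth 3
  - 136.0.0.0/5 clear@5
  add 141.192.0.0/12 -> H2 at depth 12
  add 62.5.118.131/32 -> H0 at depth 32
  add 62.0.0.0/8 -> H0 at depth 8
  add 62.0.0.0/12 -> H0 at depth 12
  Q 62.5.118.63: descend 001111100000010101110110 ; hops seen [H0,H0,H2,H2] ; pick H2
  - 141.192.0.0/12 clear@12
  add 62.4.0.0/15 -> H1 at depth 15
  Q 62.5.118.131: descend 00111110000001010111011010000011 ; hops seen [H0,H0,H1,H2,H2,H0] ; pick H0
  Q 62.0.33.41: descend 0011111000000 ; hops seen [H0,H0] ; pick H0
  add 141.204.180.0/22 -> H1 at depth 22
  - 62.5.0.0/16 clear@16
  - 62.0.0.0/8 clear@8
  add 62.5.118.131/32 -> H1 at depth 32
  add 141.204.182.204/32 -> H0 at depth 32
  add 141.0.0.0/8 -> H0 at depth 8
  Q 62.5.118.147: descend 001111100000010101110110100 ; hops seen [H0,H1,H2] ; pick H2
  Q 141.204.183.216: descend 10001101110011001011011 ; hops seen [H1,H0,H2,H1] ; pick H1
  - 141.0.0.0/8 clear@8
  Q 62.5.118.41: descend 001111100000010101110110 ; hops seen [H0,H1,H2] ; pick H2
  - 62.4.0.0/15 clear@15
  add 62.0.0.0/8 -> H0 at depth 8
  Q 62.23.170.173: descend 00111110000 ; hops seen [H0] ; pick H0
  Q 62.0.0.0: descend 0011111000000 ; hops seen [H0,H0] ; pick H0

== LOOKUPS ==
["H1","H1","H2","H2","H0","H0","H2","H1","H2","H0","H0"]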